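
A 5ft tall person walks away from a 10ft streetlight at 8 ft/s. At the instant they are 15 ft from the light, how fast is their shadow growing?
8 ft/s

By similar triangles: 10/(x+s) = 5/s
Solving: s = 5x/5
ds/dt = 5/5 · dx/dt = 1 · 8 = 8 ft/s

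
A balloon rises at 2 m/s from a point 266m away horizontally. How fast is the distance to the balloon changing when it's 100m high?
100√20189/20189 ≈ 0.7038 m/s

z² = 266² + y²
z = √(266² + 100²) = 2√20189
dz/dt = y/z · dy/dt = 100/(2√20189) · 2 = 100√20189/20189 ≈ 0.7038 m/s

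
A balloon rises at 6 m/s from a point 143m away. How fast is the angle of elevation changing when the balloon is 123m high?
0.024116 rad/s

tan(θ) = y/143
sec²(θ) · dθ/dt = (1/143) · dy/dt
dθ/dt = cos²(θ)/143 · 6 = 143/(143² + 123²) · 6
dθ/dt = 0.024116 rad/s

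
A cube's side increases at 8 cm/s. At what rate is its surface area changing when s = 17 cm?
1632 cm²/s

A = 6s²
dA/dt = 12s · ds/dt = 12·17·8 = 1632 cm²/s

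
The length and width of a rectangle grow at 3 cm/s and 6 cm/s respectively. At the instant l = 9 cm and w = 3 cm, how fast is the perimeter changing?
18 cm/s

P = 2(l + w)
dP/dt = 2(dl/dt + dw/dt) = 2(3 + 6) = 18 cm/s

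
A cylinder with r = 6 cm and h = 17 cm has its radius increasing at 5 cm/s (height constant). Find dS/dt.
290π cm²/s

S = 2πrh + 2πr² (lateral + bases)
dS/dt = (2πh + 4πr)·dr/dt = (2π·17 + 4π·6)·5
= 290π cm²/s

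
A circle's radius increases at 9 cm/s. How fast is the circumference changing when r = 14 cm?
18π cm/s

C = 2πr
dC/dt = 2π · dr/dt = 2π · 9 = 18π cm/s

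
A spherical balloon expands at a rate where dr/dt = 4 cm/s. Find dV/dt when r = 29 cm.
13456π cm³/s

V = (4/3)πr³
dV/dt = dV/dr · dr/dt = 4πr² · 4
At r = 29: dV/dt = 13456π cm³/s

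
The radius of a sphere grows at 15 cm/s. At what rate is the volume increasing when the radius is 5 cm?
1500π cm³/s

V = (4/3)πr³
dV/dt = dV/dr · dr/dt = 4πr² · 15
At r = 5: dV/dt = 1500π cm³/s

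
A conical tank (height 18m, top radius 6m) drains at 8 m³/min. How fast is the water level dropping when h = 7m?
72/(49π) ≈ 0.4677 m/min

r/h = 6/18, so r = (1/3)h
V = (1/3)πr²h = (1/3)π((1/3)h)²h = (1/27)πh³
dV/dh = (1/9)πh²
dh/dt = (dV/dt)/(dV/dh) = -8/((1/9)π·7²) = -72/(49π) m/min
The level is dropping at 72/(49π) ≈ 0.4677 m/min.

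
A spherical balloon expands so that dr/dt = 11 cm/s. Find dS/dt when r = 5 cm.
440π cm²/s

S = 4πr²
dS/dt = dS/dr · dr/dt = 8πr · 11
At r = 5: dS/dt = 440π cm²/s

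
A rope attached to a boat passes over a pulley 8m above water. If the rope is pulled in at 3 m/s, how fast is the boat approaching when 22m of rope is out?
11√105/35 ≈ 3.22 m/s

rope² = x² + 8²
x = √(22² - 8²) = 2√105
dx/dt = (rope/x) · d(rope)/dt = (22/(2√105)) · (-3) = -11√105/35 m/s
The boat approaches at 11√105/35 ≈ 3.22 m/s.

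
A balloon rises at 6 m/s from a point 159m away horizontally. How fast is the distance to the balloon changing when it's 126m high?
252√4573/4573 ≈ 3.726 m/s

z² = 159² + y²
z = √(159² + 126²) = 3√4573
dz/dt = y/z · dy/dt = 126/(3√4573) · 6 = 252√4573/4573 ≈ 3.726 m/s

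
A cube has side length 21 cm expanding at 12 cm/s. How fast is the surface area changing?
3024 cm²/s

A = 6s²
dA/dt = 12s · ds/dt = 12·21·12 = 3024 cm²/s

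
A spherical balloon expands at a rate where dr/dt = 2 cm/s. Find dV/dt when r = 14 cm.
1568π cm³/s

V = (4/3)πr³
dV/dt = dV/dr · dr/dt = 4πr² · 2
At r = 14: dV/dt = 1568π cm³/s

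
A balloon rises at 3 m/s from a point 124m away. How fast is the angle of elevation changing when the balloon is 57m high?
0.019973 rad/s

tan(θ) = y/124
sec²(θ) · dθ/dt = (1/124) · dy/dt
dθ/dt = cos²(θ)/124 · 3 = 124/(124² + 57²) · 3
dθ/dt = 0.019973 rad/s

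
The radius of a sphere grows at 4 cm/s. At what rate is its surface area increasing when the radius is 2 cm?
64π cm²/s

S = 4πr²
dS/dt = dS/dr · dr/dt = 8πr · 4
At r = 2: dS/dt = 64π cm²/s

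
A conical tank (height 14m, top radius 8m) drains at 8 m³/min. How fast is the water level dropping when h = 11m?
49/(242π) ≈ 0.06445 m/min

r/h = 8/14, so r = (4/7)h
V = (1/3)πr²h = (1/3)π((4/7)h)²h = (16/147)πh³
dV/dh = (16/49)πh²
dh/dt = (dV/dt)/(dV/dh) = -8/((16/49)π·11²) = -49/(242π) m/min
The level is dropping at 49/(242π) ≈ 0.06445 m/min.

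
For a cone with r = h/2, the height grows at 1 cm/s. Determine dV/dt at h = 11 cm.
121π/4 cm³/s

V = (1/3)π(h/2)²h = πh³/12
dV/dt = πh²/4 · 1
At h = 11: dV/dt = 121π/4 cm³/s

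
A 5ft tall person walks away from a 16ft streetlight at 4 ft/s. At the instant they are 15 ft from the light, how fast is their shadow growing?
20/11 ft/s

By similar triangles: 16/(x+s) = 5/s
Solving: s = 5x/11
ds/dt = 5/11 · dx/dt = 5/11 · 4 = 20/11 ft/s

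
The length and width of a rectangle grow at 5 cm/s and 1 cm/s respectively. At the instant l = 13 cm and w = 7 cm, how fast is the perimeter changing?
12 cm/s

P = 2(l + w)
dP/dt = 2(dl/dt + dw/dt) = 2(5 + 1) = 12 cm/s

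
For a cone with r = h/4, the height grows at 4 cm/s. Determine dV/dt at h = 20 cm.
100π cm³/s

V = (1/3)π(h/4)²h = πh³/48
dV/dt = πh²/16 · 4
At h = 20: dV/dt = 100π cm³/s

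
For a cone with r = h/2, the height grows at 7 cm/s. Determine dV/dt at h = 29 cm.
5887π/4 cm³/s

V = (1/3)π(h/2)²h = πh³/12
dV/dt = πh²/4 · 7
At h = 29: dV/dt = 5887π/4 cm³/s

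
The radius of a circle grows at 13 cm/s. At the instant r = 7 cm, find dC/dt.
26π cm/s

C = 2πr
dC/dt = 2π · dr/dt = 2π · 13 = 26π cm/s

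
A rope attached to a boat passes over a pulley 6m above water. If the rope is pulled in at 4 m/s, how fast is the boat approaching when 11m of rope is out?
44√85/85 ≈ 4.772 m/s

rope² = x² + 6²
x = √(11² - 6²) = √85
dx/dt = (rope/x) · d(rope)/dt = (11/√85) · (-4) = -44√85/85 m/s
The boat approaches at 44√85/85 ≈ 4.772 m/s.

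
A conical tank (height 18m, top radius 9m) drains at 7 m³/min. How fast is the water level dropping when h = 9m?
28/(81π) ≈ 0.11 m/min

r/h = 9/18, so r = (1/2)h
V = (1/3)πr²h = (1/3)π((1/2)h)²h = (1/12)πh³
dV/dh = (1/4)πh²
dh/dt = (dV/dt)/(dV/dh) = -7/((1/4)π·9²) = -28/(81π) m/min
The level is dropping at 28/(81π) ≈ 0.11 m/min.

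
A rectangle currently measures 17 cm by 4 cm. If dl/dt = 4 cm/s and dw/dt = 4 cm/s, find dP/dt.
16 cm/s

P = 2(l + w)
dP/dt = 2(dl/dt + dw/dt) = 2(4 + 4) = 16 cm/s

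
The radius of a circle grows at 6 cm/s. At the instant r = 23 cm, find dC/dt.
12π cm/s

C = 2πr
dC/dt = 2π · dr/dt = 2π · 6 = 12π cm/s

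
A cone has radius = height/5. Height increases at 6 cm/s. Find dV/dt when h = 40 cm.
384π cm³/s

V = (1/3)π(h/5)²h = πh³/75
dV/dt = πh²/25 · 6
At h = 40: dV/dt = 384π cm³/s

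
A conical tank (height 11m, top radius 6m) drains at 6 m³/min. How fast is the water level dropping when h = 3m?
121/(54π) ≈ 0.7132 m/min

r/h = 6/11, so r = (6/11)h
V = (1/3)πr²h = (1/3)π((6/11)h)²h = (12/121)πh³
dV/dh = (36/121)πh²
dh/dt = (dV/dt)/(dV/dh) = -6/((36/121)π·3²) = -121/(54π) m/min
The level is dropping at 121/(54π) ≈ 0.7132 m/min.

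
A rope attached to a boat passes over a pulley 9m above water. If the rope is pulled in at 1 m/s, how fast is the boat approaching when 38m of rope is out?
38√1363/1363 ≈ 1.029 m/s

rope² = x² + 9²
x = √(38² - 9²) = √1363
dx/dt = (rope/x) · d(rope)/dt = (38/√1363) · (-1) = -38√1363/1363 m/s
The boat approaches at 38√1363/1363 ≈ 1.029 m/s.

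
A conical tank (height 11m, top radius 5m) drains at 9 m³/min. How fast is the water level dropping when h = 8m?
1089/(1600π) ≈ 0.2166 m/min

r/h = 5/11, so r = (5/11)h
V = (1/3)πr²h = (1/3)π((5/11)h)²h = (25/363)πh³
dV/dh = (25/121)πh²
dh/dt = (dV/dt)/(dV/dh) = -9/((25/121)π·8²) = -1089/(1600π) m/min
The level is dropping at 1089/(1600π) ≈ 0.2166 m/min.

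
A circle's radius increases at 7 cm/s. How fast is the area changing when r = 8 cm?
112π cm²/s

A = πr²
dA/dt = 2πr · dr/dt = 2π(8)(7) = 112π cm²/s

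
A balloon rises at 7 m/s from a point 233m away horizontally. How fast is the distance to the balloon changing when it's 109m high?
763√66170/66170 ≈ 2.966 m/s

z² = 233² + y²
z = √(233² + 109²) = √66170
dz/dt = y/z · dy/dt = 109/√66170 · 7 = 763√66170/66170 ≈ 2.966 m/s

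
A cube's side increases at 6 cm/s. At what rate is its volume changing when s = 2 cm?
72 cm³/s

V = s³
dV/dt = 3s² · ds/dt = 3·2²·6 = 72 cm³/s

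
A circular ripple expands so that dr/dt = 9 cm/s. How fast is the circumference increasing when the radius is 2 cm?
18π cm/s

C = 2πr
dC/dt = 2π · dr/dt = 2π · 9 = 18π cm/s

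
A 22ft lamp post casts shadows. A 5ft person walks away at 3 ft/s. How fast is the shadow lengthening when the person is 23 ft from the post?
15/17 ft/s

By similar triangles: 22/(x+s) = 5/s
Solving: s = 5x/17
ds/dt = 5/17 · dx/dt = 5/17 · 3 = 15/17 ft/s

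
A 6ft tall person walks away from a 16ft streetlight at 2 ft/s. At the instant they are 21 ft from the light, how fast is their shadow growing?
6/5 ft/s

By similar triangles: 16/(x+s) = 6/s
Solving: s = 6x/10
ds/dt = 6/10 · dx/dt = 3/5 · 2 = 6/5 ft/s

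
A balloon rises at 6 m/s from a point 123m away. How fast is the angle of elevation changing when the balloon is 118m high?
0.025402 rad/s

tan(θ) = y/123
sec²(θ) · dθ/dt = (1/123) · dy/dt
dθ/dt = cos²(θ)/123 · 6 = 123/(123² + 118²) · 6
dθ/dt = 0.025402 rad/s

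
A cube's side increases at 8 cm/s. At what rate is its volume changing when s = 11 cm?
2904 cm³/s

V = s³
dV/dt = 3s² · ds/dt = 3·11²·8 = 2904 cm³/s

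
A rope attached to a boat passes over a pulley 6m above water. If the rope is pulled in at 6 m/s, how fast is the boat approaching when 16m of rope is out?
48√55/55 ≈ 6.472 m/s

rope² = x² + 6²
x = √(16² - 6²) = 2√55
dx/dt = (rope/x) · d(rope)/dt = (16/(2√55)) · (-6) = -48√55/55 m/s
The boat approaches at 48√55/55 ≈ 6.472 m/s.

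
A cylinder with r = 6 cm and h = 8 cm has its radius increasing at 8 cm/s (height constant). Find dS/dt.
320π cm²/s

S = 2πrh + 2πr² (lateral + bases)
dS/dt = (2πh + 4πr)·dr/dt = (2π·8 + 4π·6)·8
= 320π cm²/s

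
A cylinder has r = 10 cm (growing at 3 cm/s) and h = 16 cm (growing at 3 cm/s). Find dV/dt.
1260π cm³/s

V = πr²h
dV/dt = 2πrh·dr/dt + πr²·dh/dt
= 2π(10)(16)(3) + π(10)²(3)
= 1260π cm³/s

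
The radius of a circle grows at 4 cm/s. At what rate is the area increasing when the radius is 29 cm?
232π cm²/s

A = πr²
dA/dt = 2πr · dr/dt = 2π(29)(4) = 232π cm²/s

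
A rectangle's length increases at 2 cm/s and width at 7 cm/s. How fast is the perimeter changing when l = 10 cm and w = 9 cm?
18 cm/s

P = 2(l + w)
dP/dt = 2(dl/dt + dw/dt) = 2(2 + 7) = 18 cm/s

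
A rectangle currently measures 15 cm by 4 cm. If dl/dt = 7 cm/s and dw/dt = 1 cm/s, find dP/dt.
16 cm/s

P = 2(l + w)
dP/dt = 2(dl/dt + dw/dt) = 2(7 + 1) = 16 cm/s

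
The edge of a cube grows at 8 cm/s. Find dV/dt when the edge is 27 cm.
17496 cm³/s

V = s³
dV/dt = 3s² · ds/dt = 3·27²·8 = 17496 cm³/s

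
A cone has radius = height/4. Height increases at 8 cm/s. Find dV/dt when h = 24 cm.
288π cm³/s

V = (1/3)π(h/4)²h = πh³/48
dV/dt = πh²/16 · 8
At h = 24: dV/dt = 288π cm³/s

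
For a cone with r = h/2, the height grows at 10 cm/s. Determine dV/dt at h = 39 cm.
7605π/2 cm³/s

V = (1/3)π(h/2)²h = πh³/12
dV/dt = πh²/4 · 10
At h = 39: dV/dt = 7605π/2 cm³/s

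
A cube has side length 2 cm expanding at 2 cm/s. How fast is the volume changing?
24 cm³/s

V = s³
dV/dt = 3s² · ds/dt = 3·2²·2 = 24 cm³/s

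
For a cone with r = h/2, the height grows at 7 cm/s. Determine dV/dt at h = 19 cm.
2527π/4 cm³/s

V = (1/3)π(h/2)²h = πh³/12
dV/dt = πh²/4 · 7
At h = 19: dV/dt = 2527π/4 cm³/s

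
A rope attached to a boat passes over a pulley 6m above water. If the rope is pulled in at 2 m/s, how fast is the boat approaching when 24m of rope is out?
8√15/15 ≈ 2.066 m/s

rope² = x² + 6²
x = √(24² - 6²) = 6√15
dx/dt = (rope/x) · d(rope)/dt = (24/(6√15)) · (-2) = -8√15/15 m/s
The boat approaches at 8√15/15 ≈ 2.066 m/s.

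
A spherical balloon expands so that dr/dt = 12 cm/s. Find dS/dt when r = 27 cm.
2592π cm²/s

S = 4πr²
dS/dt = dS/dr · dr/dt = 8πr · 12
At r = 27: dS/dt = 2592π cm²/s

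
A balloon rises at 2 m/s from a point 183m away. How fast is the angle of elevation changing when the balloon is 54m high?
0.010054 rad/s

tan(θ) = y/183
sec²(θ) · dθ/dt = (1/183) · dy/dt
dθ/dt = cos²(θ)/183 · 2 = 183/(183² + 54²) · 2
dθ/dt = 0.010054 rad/s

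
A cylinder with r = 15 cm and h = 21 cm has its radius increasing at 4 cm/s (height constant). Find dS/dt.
408π cm²/s

S = 2πrh + 2πr² (lateral + bases)
dS/dt = (2πh + 4πr)·dr/dt = (2π·21 + 4π·15)·4
= 408π cm²/s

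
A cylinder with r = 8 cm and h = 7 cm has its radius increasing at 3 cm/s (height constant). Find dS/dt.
138π cm²/s

S = 2πrh + 2πr² (lateral + bases)
dS/dt = (2πh + 4πr)·dr/dt = (2π·7 + 4π·8)·3
= 138π cm²/s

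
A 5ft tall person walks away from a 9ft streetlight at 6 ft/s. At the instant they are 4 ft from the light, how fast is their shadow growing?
15/2 ft/s

By similar triangles: 9/(x+s) = 5/s
Solving: s = 5x/4
ds/dt = 5/4 · dx/dt = 5/4 · 6 = 15/2 ft/s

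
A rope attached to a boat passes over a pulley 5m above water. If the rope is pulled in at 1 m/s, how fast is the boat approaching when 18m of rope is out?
18√299/299 ≈ 1.041 m/s

rope² = x² + 5²
x = √(18² - 5²) = √299
dx/dt = (rope/x) · d(rope)/dt = (18/√299) · (-1) = -18√299/299 m/s
The boat approaches at 18√299/299 ≈ 1.041 m/s.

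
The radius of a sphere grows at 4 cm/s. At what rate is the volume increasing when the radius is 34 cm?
18496π cm³/s

V = (4/3)πr³
dV/dt = dV/dr · dr/dt = 4πr² · 4
At r = 34: dV/dt = 18496π cm³/s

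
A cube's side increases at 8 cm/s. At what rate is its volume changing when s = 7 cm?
1176 cm³/s

V = s³
dV/dt = 3s² · ds/dt = 3·7²·8 = 1176 cm³/s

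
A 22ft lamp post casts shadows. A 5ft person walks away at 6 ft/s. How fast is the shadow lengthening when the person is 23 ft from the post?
30/17 ft/s

By similar triangles: 22/(x+s) = 5/s
Solving: s = 5x/17
ds/dt = 5/17 · dx/dt = 5/17 · 6 = 30/17 ft/s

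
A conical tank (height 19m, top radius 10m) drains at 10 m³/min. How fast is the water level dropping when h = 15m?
361/(2250π) ≈ 0.05107 m/min

r/h = 10/19, so r = (10/19)h
V = (1/3)πr²h = (1/3)π((10/19)h)²h = (100/1083)πh³
dV/dh = (100/361)πh²
dh/dt = (dV/dt)/(dV/dh) = -10/((100/361)π·15²) = -361/(2250π) m/min
The level is dropping at 361/(2250π) ≈ 0.05107 m/min.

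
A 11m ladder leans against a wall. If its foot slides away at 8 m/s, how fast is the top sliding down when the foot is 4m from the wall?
32√105/105 ≈ 3.123 m/s

x² + y² = 11²
2x·dx/dt + 2y·dy/dt = 0
dy/dt = -x/y · dx/dt = -4/√105 · 8 = -32√105/105 m/s
The top is descending at 32√105/105 ≈ 3.123 m/s.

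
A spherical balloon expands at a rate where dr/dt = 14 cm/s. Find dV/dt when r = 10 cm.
5600π cm³/s

V = (4/3)πr³
dV/dt = dV/dr · dr/dt = 4πr² · 14
At r = 10: dV/dt = 5600π cm³/s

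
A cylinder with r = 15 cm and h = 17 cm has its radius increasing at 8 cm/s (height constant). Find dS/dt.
752π cm²/s

S = 2πrh + 2πr² (lateral + bases)
dS/dt = (2πh + 4πr)·dr/dt = (2π·17 + 4π·15)·8
= 752π cm²/s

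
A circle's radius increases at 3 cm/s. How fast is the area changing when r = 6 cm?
36π cm²/s

A = πr²
dA/dt = 2πr · dr/dt = 2π(6)(3) = 36π cm²/s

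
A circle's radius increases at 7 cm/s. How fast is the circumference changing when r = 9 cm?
14π cm/s

C = 2πr
dC/dt = 2π · dr/dt = 2π · 7 = 14π cm/s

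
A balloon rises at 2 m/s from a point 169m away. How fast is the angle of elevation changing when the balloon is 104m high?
0.008584 rad/s

tan(θ) = y/169
sec²(θ) · dθ/dt = (1/169) · dy/dt
dθ/dt = cos²(θ)/169 · 2 = 169/(169² + 104²) · 2
dθ/dt = 0.008584 rad/s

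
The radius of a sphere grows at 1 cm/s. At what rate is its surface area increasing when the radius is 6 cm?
48π cm²/s

S = 4πr²
dS/dt = dS/dr · dr/dt = 8πr · 1
At r = 6: dS/dt = 48π cm²/s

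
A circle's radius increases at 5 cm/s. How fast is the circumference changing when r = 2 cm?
10π cm/s

C = 2πr
dC/dt = 2π · dr/dt = 2π · 5 = 10π cm/s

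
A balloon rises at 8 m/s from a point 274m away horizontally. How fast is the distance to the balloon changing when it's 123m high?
984√90205/90205 ≈ 3.276 m/s

z² = 274² + y²
z = √(274² + 123²) = √90205
dz/dt = y/z · dy/dt = 123/√90205 · 8 = 984√90205/90205 ≈ 3.276 m/s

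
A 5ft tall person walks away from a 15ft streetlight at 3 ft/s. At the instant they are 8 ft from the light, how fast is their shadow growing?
3/2 ft/s

By similar triangles: 15/(x+s) = 5/s
Solving: s = 5x/10
ds/dt = 5/10 · dx/dt = 1/2 · 3 = 3/2 ft/s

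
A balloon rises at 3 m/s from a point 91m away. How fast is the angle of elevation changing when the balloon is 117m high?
0.012426 rad/s

tan(θ) = y/91
sec²(θ) · dθ/dt = (1/91) · dy/dt
dθ/dt = cos²(θ)/91 · 3 = 91/(91² + 117²) · 3
dθ/dt = 0.012426 rad/s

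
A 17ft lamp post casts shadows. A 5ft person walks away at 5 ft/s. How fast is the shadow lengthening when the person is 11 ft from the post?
25/12 ft/s

By similar triangles: 17/(x+s) = 5/s
Solving: s = 5x/12
ds/dt = 5/12 · dx/dt = 5/12 · 5 = 25/12 ft/s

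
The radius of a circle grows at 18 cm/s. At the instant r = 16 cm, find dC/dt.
36π cm/s

C = 2πr
dC/dt = 2π · dr/dt = 2π · 18 = 36π cm/s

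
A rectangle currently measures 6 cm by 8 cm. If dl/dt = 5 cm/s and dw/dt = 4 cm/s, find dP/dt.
18 cm/s

P = 2(l + w)
dP/dt = 2(dl/dt + dw/dt) = 2(5 + 4) = 18 cm/s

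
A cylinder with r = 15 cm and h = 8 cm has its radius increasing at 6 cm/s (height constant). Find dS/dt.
456π cm²/s

S = 2πrh + 2πr² (lateral + bases)
dS/dt = (2πh + 4πr)·dr/dt = (2π·8 + 4π·15)·6
= 456π cm²/s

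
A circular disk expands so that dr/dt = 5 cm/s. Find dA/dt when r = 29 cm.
290π cm²/s

A = πr²
dA/dt = 2πr · dr/dt = 2π(29)(5) = 290π cm²/s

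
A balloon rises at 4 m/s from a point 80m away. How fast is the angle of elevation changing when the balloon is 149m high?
0.011188 rad/s

tan(θ) = y/80
sec²(θ) · dθ/dt = (1/80) · dy/dt
dθ/dt = cos²(θ)/80 · 4 = 80/(80² + 149²) · 4
dθ/dt = 0.011188 rad/s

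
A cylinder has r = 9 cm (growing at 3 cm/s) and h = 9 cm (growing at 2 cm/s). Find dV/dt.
648π cm³/s

V = πr²h
dV/dt = 2πrh·dr/dt + πr²·dh/dt
= 2π(9)(9)(3) + π(9)²(2)
= 648π cm³/s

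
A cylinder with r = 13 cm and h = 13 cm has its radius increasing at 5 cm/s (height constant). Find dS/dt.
390π cm²/s

S = 2πrh + 2πr² (lateral + bases)
dS/dt = (2πh + 4πr)·dr/dt = (2π·13 + 4π·13)·5
= 390π cm²/s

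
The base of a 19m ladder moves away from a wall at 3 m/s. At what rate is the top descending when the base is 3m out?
9√22/88 ≈ 0.4797 m/s

x² + y² = 19²
2x·dx/dt + 2y·dy/dt = 0
dy/dt = -x/y · dx/dt = -3/(4√22) · 3 = -9√22/88 m/s
The top is descending at 9√22/88 ≈ 0.4797 m/s.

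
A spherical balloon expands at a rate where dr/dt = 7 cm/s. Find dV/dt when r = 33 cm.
30492π cm³/s

V = (4/3)πr³
dV/dt = dV/dr · dr/dt = 4πr² · 7
At r = 33: dV/dt = 30492π cm³/s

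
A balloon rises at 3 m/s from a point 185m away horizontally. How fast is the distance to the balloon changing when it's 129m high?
387√50866/50866 ≈ 1.716 m/s

z² = 185² + y²
z = √(185² + 129²) = √50866
dz/dt = y/z · dy/dt = 129/√50866 · 3 = 387√50866/50866 ≈ 1.716 m/s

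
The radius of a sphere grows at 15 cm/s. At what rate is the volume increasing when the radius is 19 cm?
21660π cm³/s

V = (4/3)πr³
dV/dt = dV/dr · dr/dt = 4πr² · 15
At r = 19: dV/dt = 21660π cm³/s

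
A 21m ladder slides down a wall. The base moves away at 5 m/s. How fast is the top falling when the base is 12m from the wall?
20√33/33 ≈ 3.482 m/s

x² + y² = 21²
2x·dx/dt + 2y·dy/dt = 0
dy/dt = -x/y · dx/dt = -12/(3√33) · 5 = -20√33/33 m/s
The top is descending at 20√33/33 ≈ 3.482 m/s.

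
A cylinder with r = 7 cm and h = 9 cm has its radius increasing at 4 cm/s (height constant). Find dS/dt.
184π cm²/s

S = 2πrh + 2πr² (lateral + bases)
dS/dt = (2πh + 4πr)·dr/dt = (2π·9 + 4π·7)·4
= 184π cm²/s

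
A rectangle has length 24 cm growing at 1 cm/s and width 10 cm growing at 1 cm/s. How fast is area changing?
34 cm²/s

A = lw
dA/dt = w·dl/dt + l·dw/dt = 10·1 + 24·1 = 34 cm²/s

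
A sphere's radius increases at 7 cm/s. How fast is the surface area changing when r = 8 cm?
448π cm²/s

S = 4πr²
dS/dt = dS/dr · dr/dt = 8πr · 7
At r = 8: dS/dt = 448π cm²/s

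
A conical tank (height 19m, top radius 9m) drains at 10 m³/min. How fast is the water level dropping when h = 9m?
3610/(6561π) ≈ 0.1751 m/min

r/h = 9/19, so r = (9/19)h
V = (1/3)πr²h = (1/3)π((9/19)h)²h = (27/361)πh³
dV/dh = (81/361)πh²
dh/dt = (dV/dt)/(dV/dh) = -10/((81/361)π·9²) = -3610/(6561π) m/min
The level is dropping at 3610/(6561π) ≈ 0.1751 m/min.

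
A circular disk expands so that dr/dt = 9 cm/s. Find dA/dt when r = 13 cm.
234π cm²/s

A = πr²
dA/dt = 2πr · dr/dt = 2π(13)(9) = 234π cm²/s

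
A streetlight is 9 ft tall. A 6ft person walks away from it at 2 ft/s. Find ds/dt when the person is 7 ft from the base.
4 ft/s

By similar triangles: 9/(x+s) = 6/s
Solving: s = 6x/3
ds/dt = 6/3 · dx/dt = 2 · 2 = 4 ft/s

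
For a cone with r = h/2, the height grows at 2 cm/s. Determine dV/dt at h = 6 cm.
18π cm³/s

V = (1/3)π(h/2)²h = πh³/12
dV/dt = πh²/4 · 2
At h = 6: dV/dt = 18π cm³/s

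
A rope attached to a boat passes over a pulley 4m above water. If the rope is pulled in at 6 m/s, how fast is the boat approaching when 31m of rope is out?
62√105/105 ≈ 6.051 m/s

rope² = x² + 4²
x = √(31² - 4²) = 3√105
dx/dt = (rope/x) · d(rope)/dt = (31/(3√105)) · (-6) = -62√105/105 m/s
The boat approaches at 62√105/105 ≈ 6.051 m/s.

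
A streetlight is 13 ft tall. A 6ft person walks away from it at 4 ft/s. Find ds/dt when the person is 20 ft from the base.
24/7 ft/s

By similar triangles: 13/(x+s) = 6/s
Solving: s = 6x/7
ds/dt = 6/7 · dx/dt = 6/7 · 4 = 24/7 ft/s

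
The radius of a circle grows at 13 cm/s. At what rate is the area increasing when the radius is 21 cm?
546π cm²/s

A = πr²
dA/dt = 2πr · dr/dt = 2π(21)(13) = 546π cm²/s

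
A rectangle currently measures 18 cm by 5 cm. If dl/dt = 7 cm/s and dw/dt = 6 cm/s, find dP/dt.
26 cm/s

P = 2(l + w)
dP/dt = 2(dl/dt + dw/dt) = 2(7 + 6) = 26 cm/s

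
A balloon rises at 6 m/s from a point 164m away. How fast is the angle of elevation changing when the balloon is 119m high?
0.023967 rad/s

tan(θ) = y/164
sec²(θ) · dθ/dt = (1/164) · dy/dt
dθ/dt = cos²(θ)/164 · 6 = 164/(164² + 119²) · 6
dθ/dt = 0.023967 rad/s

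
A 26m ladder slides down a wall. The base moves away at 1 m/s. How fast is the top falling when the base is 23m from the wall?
23√3/21 ≈ 1.897 m/s

x² + y² = 26²
2x·dx/dt + 2y·dy/dt = 0
dy/dt = -x/y · dx/dt = -23/(7√3) · 1 = -23√3/21 m/s
The top is descending at 23√3/21 ≈ 1.897 m/s.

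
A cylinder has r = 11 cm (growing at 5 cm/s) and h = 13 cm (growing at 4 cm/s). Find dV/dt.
1914π cm³/s

V = πr²h
dV/dt = 2πrh·dr/dt + πr²·dh/dt
= 2π(11)(13)(5) + π(11)²(4)
= 1914π cm³/s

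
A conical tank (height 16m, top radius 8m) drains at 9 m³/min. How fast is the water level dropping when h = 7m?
36/(49π) ≈ 0.2339 m/min

r/h = 8/16, so r = (1/2)h
V = (1/3)πr²h = (1/3)π((1/2)h)²h = (1/12)πh³
dV/dh = (1/4)πh²
dh/dt = (dV/dt)/(dV/dh) = -9/((1/4)π·7²) = -36/(49π) m/min
The level is dropping at 36/(49π) ≈ 0.2339 m/min.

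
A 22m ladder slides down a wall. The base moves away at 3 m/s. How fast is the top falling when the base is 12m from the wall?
18√85/85 ≈ 1.952 m/s

x² + y² = 22²
2x·dx/dt + 2y·dy/dt = 0
dy/dt = -x/y · dx/dt = -12/(2√85) · 3 = -18√85/85 m/s
The top is descending at 18√85/85 ≈ 1.952 m/s.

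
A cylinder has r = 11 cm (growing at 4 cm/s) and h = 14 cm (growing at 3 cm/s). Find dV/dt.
1595π cm³/s

V = πr²h
dV/dt = 2πrh·dr/dt + πr²·dh/dt
= 2π(11)(14)(4) + π(11)²(3)
= 1595π cm³/s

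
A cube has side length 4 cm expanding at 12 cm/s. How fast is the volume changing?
576 cm³/s

V = s³
dV/dt = 3s² · ds/dt = 3·4²·12 = 576 cm³/s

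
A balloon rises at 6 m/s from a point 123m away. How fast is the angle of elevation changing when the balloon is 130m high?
0.023042 rad/s

tan(θ) = y/123
sec²(θ) · dθ/dt = (1/123) · dy/dt
dθ/dt = cos²(θ)/123 · 6 = 123/(123² + 130²) · 6
dθ/dt = 0.023042 rad/s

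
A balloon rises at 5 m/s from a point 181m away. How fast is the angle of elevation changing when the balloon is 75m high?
0.023576 rad/s

tan(θ) = y/181
sec²(θ) · dθ/dt = (1/181) · dy/dt
dθ/dt = cos²(θ)/181 · 5 = 181/(181² + 75²) · 5
dθ/dt = 0.023576 rad/s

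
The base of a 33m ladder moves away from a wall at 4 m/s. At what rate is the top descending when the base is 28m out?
112√305/305 ≈ 6.413 m/s

x² + y² = 33²
2x·dx/dt + 2y·dy/dt = 0
dy/dt = -x/y · dx/dt = -28/√305 · 4 = -112√305/305 m/s
The top is descending at 112√305/305 ≈ 6.413 m/s.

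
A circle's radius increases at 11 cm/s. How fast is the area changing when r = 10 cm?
220π cm²/s

A = πr²
dA/dt = 2πr · dr/dt = 2π(10)(11) = 220π cm²/s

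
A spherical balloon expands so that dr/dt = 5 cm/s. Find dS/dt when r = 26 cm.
1040π cm²/s

S = 4πr²
dS/dt = dS/dr · dr/dt = 8πr · 5
At r = 26: dS/dt = 1040π cm²/s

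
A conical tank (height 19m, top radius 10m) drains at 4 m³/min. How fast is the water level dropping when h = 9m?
361/(2025π) ≈ 0.05675 m/min

r/h = 10/19, so r = (10/19)h
V = (1/3)πr²h = (1/3)π((10/19)h)²h = (100/1083)πh³
dV/dh = (100/361)πh²
dh/dt = (dV/dt)/(dV/dh) = -4/((100/361)π·9²) = -361/(2025π) m/min
The level is dropping at 361/(2025π) ≈ 0.05675 m/min.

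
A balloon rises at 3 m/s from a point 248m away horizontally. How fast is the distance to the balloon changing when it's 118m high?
177√18857/18857 ≈ 1.289 m/s

z² = 248² + y²
z = √(248² + 118²) = 2√18857
dz/dt = y/z · dy/dt = 118/(2√18857) · 3 = 177√18857/18857 ≈ 1.289 m/s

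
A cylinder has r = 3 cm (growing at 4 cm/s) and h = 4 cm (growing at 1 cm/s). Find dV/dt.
105π cm³/s

V = πr²h
dV/dt = 2πrh·dr/dt + πr²·dh/dt
= 2π(3)(4)(4) + π(3)²(1)
= 105π cm³/s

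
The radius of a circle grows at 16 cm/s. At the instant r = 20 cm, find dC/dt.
32π cm/s

C = 2πr
dC/dt = 2π · dr/dt = 2π · 16 = 32π cm/s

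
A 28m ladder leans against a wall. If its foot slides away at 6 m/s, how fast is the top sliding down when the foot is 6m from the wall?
18√187/187 ≈ 1.316 m/s

x² + y² = 28²
2x·dx/dt + 2y·dy/dt = 0
dy/dt = -x/y · dx/dt = -6/(2√187) · 6 = -18√187/187 m/s
The top is descending at 18√187/187 ≈ 1.316 m/s.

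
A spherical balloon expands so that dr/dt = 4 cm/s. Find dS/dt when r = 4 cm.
128π cm²/s

S = 4πr²
dS/dt = dS/dr · dr/dt = 8πr · 4
At r = 4: dS/dt = 128π cm²/s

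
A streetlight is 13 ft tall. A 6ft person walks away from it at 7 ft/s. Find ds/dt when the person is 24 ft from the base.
6 ft/s

By similar triangles: 13/(x+s) = 6/s
Solving: s = 6x/7
ds/dt = 6/7 · dx/dt = 6/7 · 7 = 6 ft/s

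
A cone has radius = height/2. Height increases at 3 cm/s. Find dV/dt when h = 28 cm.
588π cm³/s

V = (1/3)π(h/2)²h = πh³/12
dV/dt = πh²/4 · 3
At h = 28: dV/dt = 588π cm³/s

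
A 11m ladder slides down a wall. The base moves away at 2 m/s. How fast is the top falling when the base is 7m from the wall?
7√2/6 ≈ 1.65 m/s

x² + y² = 11²
2x·dx/dt + 2y·dy/dt = 0
dy/dt = -x/y · dx/dt = -7/(6√2) · 2 = -7√2/6 m/s
The top is descending at 7√2/6 ≈ 1.65 m/s.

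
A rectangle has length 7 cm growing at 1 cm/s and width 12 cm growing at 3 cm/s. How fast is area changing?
33 cm²/s

A = lw
dA/dt = w·dl/dt + l·dw/dt = 12·1 + 7·3 = 33 cm²/s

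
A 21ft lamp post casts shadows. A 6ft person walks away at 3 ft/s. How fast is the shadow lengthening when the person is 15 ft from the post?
6/5 ft/s

By similar triangles: 21/(x+s) = 6/s
Solving: s = 6x/15
ds/dt = 6/15 · dx/dt = 2/5 · 3 = 6/5 ft/s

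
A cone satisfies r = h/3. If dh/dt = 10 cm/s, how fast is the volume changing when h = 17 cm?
2890π/9 cm³/s

V = (1/3)π(h/3)²h = πh³/27
dV/dt = πh²/9 · 10
At h = 17: dV/dt = 2890π/9 cm³/s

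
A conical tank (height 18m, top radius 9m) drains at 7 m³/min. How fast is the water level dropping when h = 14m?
1/(7π) ≈ 0.04547 m/min

r/h = 9/18, so r = (1/2)h
V = (1/3)πr²h = (1/3)π((1/2)h)²h = (1/12)πh³
dV/dh = (1/4)πh²
dh/dt = (dV/dt)/(dV/dh) = -7/((1/4)π·14²) = -1/(7π) m/min
The level is dropping at 1/(7π) ≈ 0.04547 m/min.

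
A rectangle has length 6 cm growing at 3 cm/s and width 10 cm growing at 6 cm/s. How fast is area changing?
66 cm²/s

A = lw
dA/dt = w·dl/dt + l·dw/dt = 10·3 + 6·6 = 66 cm²/s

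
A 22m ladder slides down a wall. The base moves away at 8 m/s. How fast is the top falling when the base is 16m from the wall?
64√57/57 ≈ 8.477 m/s

x² + y² = 22²
2x·dx/dt + 2y·dy/dt = 0
dy/dt = -x/y · dx/dt = -16/(2√57) · 8 = -64√57/57 m/s
The top is descending at 64√57/57 ≈ 8.477 m/s.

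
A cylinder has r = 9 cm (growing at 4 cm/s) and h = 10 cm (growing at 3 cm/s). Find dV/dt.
963π cm³/s

V = πr²h
dV/dt = 2πrh·dr/dt + πr²·dh/dt
= 2π(9)(10)(4) + π(9)²(3)
= 963π cm³/s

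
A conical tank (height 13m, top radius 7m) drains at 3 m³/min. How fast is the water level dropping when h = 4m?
507/(784π) ≈ 0.2058 m/min

r/h = 7/13, so r = (7/13)h
V = (1/3)πr²h = (1/3)π((7/13)h)²h = (49/507)πh³
dV/dh = (49/169)πh²
dh/dt = (dV/dt)/(dV/dh) = -3/((49/169)π·4²) = -507/(784π) m/min
The level is dropping at 507/(784π) ≈ 0.2058 m/min.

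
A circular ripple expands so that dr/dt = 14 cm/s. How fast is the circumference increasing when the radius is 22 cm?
28π cm/s

C = 2πr
dC/dt = 2π · dr/dt = 2π · 14 = 28π cm/s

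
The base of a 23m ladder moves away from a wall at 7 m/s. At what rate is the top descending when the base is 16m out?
16√273/39 ≈ 6.779 m/s

x² + y² = 23²
2x·dx/dt + 2y·dy/dt = 0
dy/dt = -x/y · dx/dt = -16/√273 · 7 = -16√273/39 m/s
The top is descending at 16√273/39 ≈ 6.779 m/s.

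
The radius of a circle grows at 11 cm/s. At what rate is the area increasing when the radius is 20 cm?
440π cm²/s

A = πr²
dA/dt = 2πr · dr/dt = 2π(20)(11) = 440π cm²/s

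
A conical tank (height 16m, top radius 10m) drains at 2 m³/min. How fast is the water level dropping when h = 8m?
2/(25π) ≈ 0.02546 m/min

r/h = 10/16, so r = (5/8)h
V = (1/3)πr²h = (1/3)π((5/8)h)²h = (25/192)πh³
dV/dh = (25/64)πh²
dh/dt = (dV/dt)/(dV/dh) = -2/((25/64)π·8²) = -2/(25π) m/min
The level is dropping at 2/(25π) ≈ 0.02546 m/min.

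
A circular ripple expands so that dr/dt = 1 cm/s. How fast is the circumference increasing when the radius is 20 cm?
2π cm/s

C = 2πr
dC/dt = 2π · dr/dt = 2π · 1 = 2π cm/s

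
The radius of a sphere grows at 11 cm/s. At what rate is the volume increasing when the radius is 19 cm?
15884π cm³/s

V = (4/3)πr³
dV/dt = dV/dr · dr/dt = 4πr² · 11
At r = 19: dV/dt = 15884π cm³/s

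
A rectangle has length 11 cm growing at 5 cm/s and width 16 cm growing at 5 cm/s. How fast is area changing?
135 cm²/s

A = lw
dA/dt = w·dl/dt + l·dw/dt = 16·5 + 11·5 = 135 cm²/s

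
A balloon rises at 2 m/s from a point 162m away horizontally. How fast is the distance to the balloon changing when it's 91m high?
182√1381/6905 ≈ 0.9795 m/s

z² = 162² + y²
z = √(162² + 91²) = 5√1381
dz/dt = y/z · dy/dt = 91/(5√1381) · 2 = 182√1381/6905 ≈ 0.9795 m/s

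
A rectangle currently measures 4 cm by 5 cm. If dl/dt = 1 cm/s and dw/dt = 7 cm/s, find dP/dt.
16 cm/s

P = 2(l + w)
dP/dt = 2(dl/dt + dw/dt) = 2(1 + 7) = 16 cm/s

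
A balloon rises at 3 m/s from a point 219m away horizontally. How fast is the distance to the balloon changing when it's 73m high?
3√10/10 ≈ 0.9487 m/s

z² = 219² + y²
z = √(219² + 73²) = 73√10
dz/dt = y/z · dy/dt = 73/(73√10) · 3 = 3√10/10 ≈ 0.9487 m/s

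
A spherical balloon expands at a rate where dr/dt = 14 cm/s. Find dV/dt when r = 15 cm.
12600π cm³/s

V = (4/3)πr³
dV/dt = dV/dr · dr/dt = 4πr² · 14
At r = 15: dV/dt = 12600π cm³/s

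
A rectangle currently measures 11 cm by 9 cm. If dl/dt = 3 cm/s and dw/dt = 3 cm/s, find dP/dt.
12 cm/s

P = 2(l + w)
dP/dt = 2(dl/dt + dw/dt) = 2(3 + 3) = 12 cm/s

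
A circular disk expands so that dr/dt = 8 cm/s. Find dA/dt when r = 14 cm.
224π cm²/s

A = πr²
dA/dt = 2πr · dr/dt = 2π(14)(8) = 224π cm²/s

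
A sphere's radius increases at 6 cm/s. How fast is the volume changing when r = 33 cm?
26136π cm³/s

V = (4/3)πr³
dV/dt = dV/dr · dr/dt = 4πr² · 6
At r = 33: dV/dt = 26136π cm³/s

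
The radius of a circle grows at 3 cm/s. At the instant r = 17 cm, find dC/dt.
6π cm/s

C = 2πr
dC/dt = 2π · dr/dt = 2π · 3 = 6π cm/s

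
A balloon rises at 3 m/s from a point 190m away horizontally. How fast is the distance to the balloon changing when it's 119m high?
357√50261/50261 ≈ 1.592 m/s

z² = 190² + y²
z = √(190² + 119²) = √50261
dz/dt = y/z · dy/dt = 119/√50261 · 3 = 357√50261/50261 ≈ 1.592 m/s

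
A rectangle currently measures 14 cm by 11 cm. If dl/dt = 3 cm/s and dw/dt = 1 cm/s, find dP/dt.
8 cm/s

P = 2(l + w)
dP/dt = 2(dl/dt + dw/dt) = 2(3 + 1) = 8 cm/s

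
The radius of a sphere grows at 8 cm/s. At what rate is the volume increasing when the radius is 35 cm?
39200π cm³/s

V = (4/3)πr³
dV/dt = dV/dr · dr/dt = 4πr² · 8
At r = 35: dV/dt = 39200π cm³/s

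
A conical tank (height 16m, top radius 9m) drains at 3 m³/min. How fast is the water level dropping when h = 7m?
256/(1323π) ≈ 0.06159 m/min

r/h = 9/16, so r = (9/16)h
V = (1/3)πr²h = (1/3)π((9/16)h)²h = (27/256)πh³
dV/dh = (81/256)πh²
dh/dt = (dV/dt)/(dV/dh) = -3/((81/256)π·7²) = -256/(1323π) m/min
The level is dropping at 256/(1323π) ≈ 0.06159 m/min.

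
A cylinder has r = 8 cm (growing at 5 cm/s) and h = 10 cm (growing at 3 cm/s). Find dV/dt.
992π cm³/s

V = πr²h
dV/dt = 2πrh·dr/dt + πr²·dh/dt
= 2π(8)(10)(5) + π(8)²(3)
= 992π cm³/s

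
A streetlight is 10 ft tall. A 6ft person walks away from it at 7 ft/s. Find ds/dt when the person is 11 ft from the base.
21/2 ft/s

By similar triangles: 10/(x+s) = 6/s
Solving: s = 6x/4
ds/dt = 6/4 · dx/dt = 3/2 · 7 = 21/2 ft/s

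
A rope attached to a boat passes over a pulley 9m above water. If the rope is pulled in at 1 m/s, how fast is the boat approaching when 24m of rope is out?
8√55/55 ≈ 1.079 m/s

rope² = x² + 9²
x = √(24² - 9²) = 3√55
dx/dt = (rope/x) · d(rope)/dt = (24/(3√55)) · (-1) = -8√55/55 m/s
The boat approaches at 8√55/55 ≈ 1.079 m/s.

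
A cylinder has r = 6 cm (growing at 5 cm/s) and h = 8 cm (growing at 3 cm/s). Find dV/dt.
588π cm³/s

V = πr²h
dV/dt = 2πrh·dr/dt + πr²·dh/dt
= 2π(6)(8)(5) + π(6)²(3)
= 588π cm³/s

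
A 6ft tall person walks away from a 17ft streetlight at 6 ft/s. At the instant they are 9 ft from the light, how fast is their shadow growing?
36/11 ft/s

By similar triangles: 17/(x+s) = 6/s
Solving: s = 6x/11
ds/dt = 6/11 · dx/dt = 6/11 · 6 = 36/11 ft/s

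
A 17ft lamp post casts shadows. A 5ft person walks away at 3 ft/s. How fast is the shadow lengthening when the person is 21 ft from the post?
5/4 ft/s

By similar triangles: 17/(x+s) = 5/s
Solving: s = 5x/12
ds/dt = 5/12 · dx/dt = 5/12 · 3 = 5/4 ft/s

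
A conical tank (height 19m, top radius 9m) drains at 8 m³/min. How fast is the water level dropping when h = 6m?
722/(729π) ≈ 0.3153 m/min

r/h = 9/19, so r = (9/19)h
V = (1/3)πr²h = (1/3)π((9/19)h)²h = (27/361)πh³
dV/dh = (81/361)πh²
dh/dt = (dV/dt)/(dV/dh) = -8/((81/361)π·6²) = -722/(729π) m/min
The level is dropping at 722/(729π) ≈ 0.3153 m/min.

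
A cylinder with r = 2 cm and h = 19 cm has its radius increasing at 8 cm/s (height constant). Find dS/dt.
368π cm²/s

S = 2πrh + 2πr² (lateral + bases)
dS/dt = (2πh + 4πr)·dr/dt = (2π·19 + 4π·2)·8
= 368π cm²/s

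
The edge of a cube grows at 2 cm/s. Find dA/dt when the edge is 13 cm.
312 cm²/s

A = 6s²
dA/dt = 12s · ds/dt = 12·13·2 = 312 cm²/s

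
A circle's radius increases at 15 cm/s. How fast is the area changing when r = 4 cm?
120π cm²/s

A = πr²
dA/dt = 2πr · dr/dt = 2π(4)(15) = 120π cm²/s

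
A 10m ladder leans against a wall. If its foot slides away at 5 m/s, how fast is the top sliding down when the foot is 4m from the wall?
10√21/21 ≈ 2.182 m/s

x² + y² = 10²
2x·dx/dt + 2y·dy/dt = 0
dy/dt = -x/y · dx/dt = -4/(2√21) · 5 = -10√21/21 m/s
The top is descending at 10√21/21 ≈ 2.182 m/s.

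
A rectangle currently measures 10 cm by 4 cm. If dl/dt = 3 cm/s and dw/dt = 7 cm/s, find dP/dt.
20 cm/s

P = 2(l + w)
dP/dt = 2(dl/dt + dw/dt) = 2(3 + 7) = 20 cm/s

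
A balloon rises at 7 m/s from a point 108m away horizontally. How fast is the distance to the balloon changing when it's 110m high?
385√5941/5941 ≈ 4.995 m/s

z² = 108² + y²
z = √(108² + 110²) = 2√5941
dz/dt = y/z · dy/dt = 110/(2√5941) · 7 = 385√5941/5941 ≈ 4.995 m/s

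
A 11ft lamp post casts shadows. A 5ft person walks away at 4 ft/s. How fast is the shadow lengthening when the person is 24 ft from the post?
10/3 ft/s

By similar triangles: 11/(x+s) = 5/s
Solving: s = 5x/6
ds/dt = 5/6 · dx/dt = 5/6 · 4 = 10/3 ft/s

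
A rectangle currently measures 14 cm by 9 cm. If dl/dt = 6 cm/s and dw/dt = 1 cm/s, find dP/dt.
14 cm/s

P = 2(l + w)
dP/dt = 2(dl/dt + dw/dt) = 2(6 + 1) = 14 cm/s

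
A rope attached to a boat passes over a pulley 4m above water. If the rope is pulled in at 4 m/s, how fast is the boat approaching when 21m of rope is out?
84√17/85 ≈ 4.075 m/s

rope² = x² + 4²
x = √(21² - 4²) = 5√17
dx/dt = (rope/x) · d(rope)/dt = (21/(5√17)) · (-4) = -84√17/85 m/s
The boat approaches at 84√17/85 ≈ 4.075 m/s.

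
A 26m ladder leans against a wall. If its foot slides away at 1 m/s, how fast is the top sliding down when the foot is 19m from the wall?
19√35/105 ≈ 1.071 m/s

x² + y² = 26²
2x·dx/dt + 2y·dy/dt = 0
dy/dt = -x/y · dx/dt = -19/(3√35) · 1 = -19√35/105 m/s
The top is descending at 19√35/105 ≈ 1.071 m/s.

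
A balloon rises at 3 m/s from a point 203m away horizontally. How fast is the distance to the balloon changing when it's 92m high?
276√49673/49673 ≈ 1.238 m/s

z² = 203² + y²
z = √(203² + 92²) = √49673
dz/dt = y/z · dy/dt = 92/√49673 · 3 = 276√49673/49673 ≈ 1.238 m/s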